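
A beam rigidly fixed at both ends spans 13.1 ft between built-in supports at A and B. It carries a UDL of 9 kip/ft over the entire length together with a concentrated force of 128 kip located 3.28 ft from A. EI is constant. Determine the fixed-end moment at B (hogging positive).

M_B = 207.5 kip·ft

Release both end moments; the primary structure is a simply-supported span AB with redundants M_A and M_B.
End rotations of the released simple span under the applied load (×1/EI):
  at A: UDL 9: wL³/(24EI) = 843/EI
  at B: UDL 9: wL³/(24EI) = 843/EI
  at A: point load 128 at a = 3.28: Pab(L + b)/(6LEI) = 1202/EI
  at B: point load 128 at a = 3.28: Pab(L + a)/(6LEI) = 859.2/EI
  θ_A0 = 2045/EI,  θ_B0 = 1702/EI
Flexibility coefficients: a unit moment at one end gives L/(3EI) there and L/(6EI) at the far end, so f₁₁ = f₂₂ = 4.367/EI and f₁₂ = f₂₁ = 2.183/EI.
Compatibility — zero rotation at each built-in end:
  4.367 M_A + 2.183 M_B = 2045
  2.183 M_A + 4.367 M_B = 1702
Solving the pair gives M_A = 364.6 kip·ft and M_B = 207.5 kip·ft (hogging).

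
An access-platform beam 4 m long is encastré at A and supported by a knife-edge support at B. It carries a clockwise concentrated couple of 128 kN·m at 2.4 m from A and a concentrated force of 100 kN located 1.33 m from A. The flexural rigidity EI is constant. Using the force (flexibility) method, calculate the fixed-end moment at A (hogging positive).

M_A = 40.74 kN·m

Take the reaction at B as the redundant and release it; the primary structure is a cantilever fixed at A.
Downward deflection at the released point B due to the loads:
  clockwise couple 128 at a = 2.4: M₀a(2L − a)/(2EI) = 860.2/EI
  point load 100 at a = 1.33: Pa²(3L − a)/(6EI) = 314.6/EI
  δ_0 = 1175/EI
Tip deflection under a unit load at B: L³/(3EI) = 21.33/EI.
The prop prevents deflection at B: R_B = δ_0/δ_{BB} = 1175/21.33 = 55.07 kN.
Moment equilibrium about A: M_A = Σ(load moments about A) − R_B·L = 261 − 55.07×4 = 40.74 kN·m.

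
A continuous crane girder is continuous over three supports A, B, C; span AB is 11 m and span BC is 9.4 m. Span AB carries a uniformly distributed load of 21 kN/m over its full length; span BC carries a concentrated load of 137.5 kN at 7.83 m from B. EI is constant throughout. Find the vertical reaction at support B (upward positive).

R_B = 181.8 kN

Release continuity at B by inserting a hinge; the redundant is the internal moment M_B. The primary structure is two simply-supported spans AB and BC.
Discontinuity in slope at B on the released structure — sum the simple-span end rotations:
  span AB: UDL 21: wL³/(24EI) = 1165/EI
  span BC: point load 137.5 at a = 7.83: Pab(L + b)/(6LEI) = 328.8/EI
  relative rotation θ_0 = (1165 + 328.8)/EI = 1493/EI
A unit hogging moment at B produces rotation L₁/(3EI) + L₂/(3EI) = 6.8/EI.
Compatibility: M_B·(L₁+L₂)/(3EI) = θ_0, giving M_B = 219.6 kN·m (hogging).
Span AB, ΣM about A with M_B applied at B: R_B^{AB}·11 = 1270 + 219.6, so R_B^{AB} = 135.5 kN and R_A = 231 − 135.5 = 95.53 kN.
Span BC, ΣM about C: R_B^{BC}·9.4 = 215.9 + 219.6, so R_B^{BC} = 46.33 kN and R_C = 137.5 − 46.33 = 91.17 kN.
R_B = 135.5 + 46.33 = 181.8 kN.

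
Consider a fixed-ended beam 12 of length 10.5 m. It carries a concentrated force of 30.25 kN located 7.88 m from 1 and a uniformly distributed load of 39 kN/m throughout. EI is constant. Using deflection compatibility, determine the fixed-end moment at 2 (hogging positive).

M_2 = 403 kN·m

Take the two fixed-end moments M_1, M_2 as redundants; the released structure is the simple span 12.
Simple-span end rotations at 1 and 2 under the given loads:
  at 1: point load 30.25 at a = 7.88: Pab(L + b)/(6LEI) = 130.1/EI
  at 2: point load 30.25 at a = 7.88: Pab(L + a)/(6LEI) = 182.2/EI
  at 1: UDL 39: wL³/(24EI) = 1881/EI
  at 2: UDL 39: wL³/(24EI) = 1881/EI
  θ_10 = 2011/EI,  θ_20 = 2063/EI
Flexibility coefficients: a unit moment at one end gives L/(3EI) there and L/(6EI) at the far end, so f₁₁ = f₂₂ = 3.5/EI and f₁₂ = f₂₁ = 1.75/EI.
Compatibility — zero rotation at each built-in end:
  3.5 M_1 + 1.75 M_2 = 2011
  1.75 M_1 + 3.5 M_2 = 2063
Solving the pair gives M_1 = 373.2 kN·m and M_2 = 403 kN·m (hogging).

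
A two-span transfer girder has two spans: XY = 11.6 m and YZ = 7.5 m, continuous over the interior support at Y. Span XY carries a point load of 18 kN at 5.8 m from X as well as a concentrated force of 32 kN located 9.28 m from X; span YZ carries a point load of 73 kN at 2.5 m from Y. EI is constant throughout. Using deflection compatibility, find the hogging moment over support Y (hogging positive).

M_Y = 96.05 kN·m

Release continuity at Y by inserting a hinge; the redundant is the internal moment M_Y. The primary structure is two simply-supported spans XY and YZ.
Rotations at Y on the released spans (each span's end-slope, ×1/EI):
  span XY: point load 18 at a = 5.8: Pab(L + a)/(6LEI) = 151.4/EI
  span XY: point load 32 at a = 9.28: Pab(L + a)/(6LEI) = 206.7/EI
  span YZ: point load 73 at a = 2.5: Pab(L + b)/(6LEI) = 253.5/EI
  relative rotation θ_0 = (358.1 + 253.5)/EI = 611.5/EI
A unit hogging moment at Y produces rotation L₁/(3EI) + L₂/(3EI) = 6.367/EI.
Slope continuity at Y: θ_0 = M_Y·6.367/EI, so M_Y = 611.5/6.367 = 96.05 kN·m (hogging).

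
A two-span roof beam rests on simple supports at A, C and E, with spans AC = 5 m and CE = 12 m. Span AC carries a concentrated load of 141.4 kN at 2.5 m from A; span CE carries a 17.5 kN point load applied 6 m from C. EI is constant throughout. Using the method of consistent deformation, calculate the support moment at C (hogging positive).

Release continuity at C by inserting a hinge; the redundant is the internal moment M_C. The primary structure is two simply-supported spans AC and CE.
Discontinuity in slope at C on the released structure — sum the simple-span end rotations:
  span AC: point load 141.4 at a = 2.5: Pab(L + a)/(6LEI) = 220.9/EI
  span CE: point load 17.5 at a = 6: Pab(L + b)/(6LEI) = 157.5/EI
  relative rotation θ_0 = (220.9 + 157.5)/EI = 378.4/EI
A unit hogging moment at C produces rotation L₁/(3EI) + L₂/(3EI) = 5.667/EI.
Slope continuity at C: θ_0 = M_C·5.667/EI, so M_C = 378.4/5.667 = 66.78 kN·m (hogging).

M_C = 66.78 kN·m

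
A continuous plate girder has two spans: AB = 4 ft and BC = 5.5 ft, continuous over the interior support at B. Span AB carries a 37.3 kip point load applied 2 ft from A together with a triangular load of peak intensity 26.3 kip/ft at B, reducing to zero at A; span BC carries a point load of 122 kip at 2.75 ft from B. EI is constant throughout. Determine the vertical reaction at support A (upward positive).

Release continuity at B by inserting a hinge; the redundant is the internal moment M_B. The primary structure is two simply-supported spans AB and BC.
Discontinuity in slope at B on the released structure — sum the simple-span end rotations:
  span AB: point load 37.3 at a = 2: Pab(L + a)/(6LEI) = 37.3/EI
  span AB: triangular load, peak 26.3: w₀L³/(45EI) = 37.4/EI
  span BC: point load 122 at a = 2.75: Pab(L + b)/(6LEI) = 230.7/EI
  relative rotation θ_0 = (74.7 + 230.7)/EI = 305.4/EI
A unit hogging moment at B produces rotation L₁/(3EI) + L₂/(3EI) = 3.167/EI.
Compatibility: M_B·(L₁+L₂)/(3EI) = θ_0, giving M_B = 96.43 kip·ft (hogging).
Span AB, ΣM about A with M_B applied at B: R_B^{AB}·4 = 214.9 + 96.43, so R_B^{AB} = 77.82 kip and R_A = 89.9 − 77.82 = 12.08 kip.

R_A = 12.08 kip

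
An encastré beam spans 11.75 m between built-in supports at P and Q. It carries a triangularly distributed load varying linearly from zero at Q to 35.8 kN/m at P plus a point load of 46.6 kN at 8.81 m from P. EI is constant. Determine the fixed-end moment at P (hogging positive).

Take the two fixed-end moments M_P, M_Q as redundants; the released structure is the simple span PQ.
End rotations of the released simple span under the applied load (×1/EI):
  at P: triangular load, peak 35.8: w₀L³/(45EI) = 1291/EI
  at Q: triangular load, peak 35.8: 7w₀L³/(360EI) = 1129/EI
  at P: point load 46.6 at a = 8.81: Pab(L + b)/(6LEI) = 251.5/EI
  at Q: point load 46.6 at a = 8.81: Pab(L + a)/(6LEI) = 352/EI
  θ_P0 = 1542/EI,  θ_Q0 = 1481/EI
Flexibility coefficients: a unit moment at one end gives L/(3EI) there and L/(6EI) at the far end, so f₁₁ = f₂₂ = 3.917/EI and f₁₂ = f₂₁ = 1.958/EI.
Compatibility — zero rotation at each built-in end:
  3.917 M_P + 1.958 M_Q = 1542
  1.958 M_P + 3.917 M_Q = 1481
Solving the pair gives M_P = 272.8 kN·m and M_Q = 241.8 kN·m (hogging).

M_P = 272.8 kN·m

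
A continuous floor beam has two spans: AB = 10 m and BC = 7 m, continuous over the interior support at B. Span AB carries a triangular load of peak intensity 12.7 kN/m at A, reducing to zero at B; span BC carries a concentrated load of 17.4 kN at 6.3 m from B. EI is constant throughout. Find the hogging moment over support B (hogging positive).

Take M_B as the redundant. Released structure: two simple spans AB and BC with a hinge at B.
Rotations at B on the released spans (each span's end-slope, ×1/EI):
  span AB: triangular load, peak 12.7: 7w₀L³/(360EI) = 246.9/EI
  span BC: point load 17.4 at a = 6.3: Pab(L + b)/(6LEI) = 14.07/EI
  relative rotation θ_0 = (246.9 + 14.07)/EI = 261/EI
A unit hogging moment at B produces rotation L₁/(3EI) + L₂/(3EI) = 5.667/EI.
Slope continuity at B: θ_0 = M_B·5.667/EI, so M_B = 261/5.667 = 46.06 kN·m (hogging).

M_B = 46.06 kN·m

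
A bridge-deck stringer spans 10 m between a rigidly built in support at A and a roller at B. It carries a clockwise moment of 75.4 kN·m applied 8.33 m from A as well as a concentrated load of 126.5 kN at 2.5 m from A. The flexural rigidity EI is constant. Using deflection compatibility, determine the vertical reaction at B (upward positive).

Choose R_B as the redundant. The primary structure is the cantilever fixed at A.
Free-end deflection of the primary structure under the applied loading (downward +):
  clockwise couple 75.4 at a = 8.33: M₀a(2L − a)/(2EI) = 3665/EI
  point load 126.5 at a = 2.5: Pa²(3L − a)/(6EI) = 3624/EI
  δ_0 = 7289/EI
Flexibility coefficient — unit upward force at B: δ_{BB} = L³/(3EI) = 333.3/EI.
The prop prevents deflection at B: R_B = δ_0/δ_{BB} = 7289/333.3 = 21.87 kN.

R_B = 21.87 kN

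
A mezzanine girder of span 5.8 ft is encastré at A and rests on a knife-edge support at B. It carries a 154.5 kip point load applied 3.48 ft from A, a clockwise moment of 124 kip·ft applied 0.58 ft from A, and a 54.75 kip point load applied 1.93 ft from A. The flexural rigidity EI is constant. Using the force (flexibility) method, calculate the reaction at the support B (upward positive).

R_B = 80.92 kip

Release the roller at B. Primary structure: cantilever fixed at A.
Downward deflection at the released point B due to the loads:
  point load 154.5 at a = 3.48: Pa²(3L − a)/(6EI) = 4341/EI
  clockwise couple 124 at a = 0.58: M₀a(2L − a)/(2EI) = 396.3/EI
  point load 54.75 at a = 1.93: Pa²(3L − a)/(6EI) = 525.8/EI
  δ_0 = 5263/EI
Tip deflection under a unit load at B: L³/(3EI) = 65.04/EI.
The prop prevents deflection at B: R_B = δ_0/δ_{BB} = 5263/65.04 = 80.92 kip.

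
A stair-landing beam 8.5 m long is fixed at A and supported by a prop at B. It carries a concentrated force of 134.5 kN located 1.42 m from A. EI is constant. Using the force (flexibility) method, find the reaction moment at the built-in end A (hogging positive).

Release the roller at B. Primary structure: cantilever fixed at A.
Primary-structure tip deflection at B by superposition:
  point load 134.5 at a = 1.42: Pa²(3L − a)/(6EI) = 1088/EI
Tip deflection under a unit load at B: L³/(3EI) = 204.7/EI.
The prop prevents deflection at B: R_B = δ_0/δ_{BB} = 1088/204.7 = 5.317 kN.
Moment equilibrium about A: M_A = Σ(load moments about A) − R_B·L = 191 − 5.317×8.5 = 145.8 kN·m.

M_A = 145.8 kN·m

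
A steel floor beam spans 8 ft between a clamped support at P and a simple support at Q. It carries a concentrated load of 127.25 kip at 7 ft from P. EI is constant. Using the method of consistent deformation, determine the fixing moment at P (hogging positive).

Take the reaction at Q as the redundant and release it; the primary structure is a cantilever fixed at P.
Downward deflection at the released point Q due to the loads:
  point load 127.25 at a = 7: Pa²(3L − a)/(6EI) = 17667/EI
Tip deflection under a unit load at Q: L³/(3EI) = 170.7/EI.
Compatibility at Q: δ_0 − R_Q·δ_{QQ} = 0, so R_Q = 17667/170.7 = 103.5 kip.
Moment equilibrium about P: M_P = Σ(load moments about P) − R_Q·L = 890.8 − 103.5×8 = 62.63 kip·ft.

M_P = 62.63 kip·ft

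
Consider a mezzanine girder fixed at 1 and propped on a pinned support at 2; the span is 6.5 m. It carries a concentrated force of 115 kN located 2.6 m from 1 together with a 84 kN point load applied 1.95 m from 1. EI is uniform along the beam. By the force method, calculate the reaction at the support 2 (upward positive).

R_2 = 34.13 kN

Release the roller at 2. Primary structure: cantilever fixed at 1.
Downward deflection at the released point 2 due to the loads:
  point load 115 at a = 2.6: Pa²(3L − a)/(6EI) = 2190/EI
  point load 84 at a = 1.95: Pa²(3L − a)/(6EI) = 934.3/EI
  δ_0 = 3124/EI
Tip deflection under a unit load at 2: L³/(3EI) = 91.54/EI.
Compatibility at 2: δ_0 − R_2·δ_{22} = 0, so R_2 = 3124/91.54 = 34.13 kN.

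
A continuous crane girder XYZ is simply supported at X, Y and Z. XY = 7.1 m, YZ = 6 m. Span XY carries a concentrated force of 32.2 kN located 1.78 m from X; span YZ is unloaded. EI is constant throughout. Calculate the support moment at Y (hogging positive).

Release continuity at Y by inserting a hinge; the redundant is the internal moment M_Y. The primary structure is two simply-supported spans XY and YZ.
Rotations at Y on the released spans (each span's end-slope, ×1/EI):
  span XY: point load 32.2 at a = 1.78: Pab(L + a)/(6LEI) = 63.56/EI
  relative rotation θ_0 = (63.56 + 0)/EI = 63.56/EI
A unit hogging moment at Y produces rotation L₁/(3EI) + L₂/(3EI) = 4.367/EI.
Slope continuity at Y: θ_0 = M_Y·4.367/EI, so M_Y = 63.56/4.367 = 14.56 kN·m (hogging).

M_Y = 14.56 kN·m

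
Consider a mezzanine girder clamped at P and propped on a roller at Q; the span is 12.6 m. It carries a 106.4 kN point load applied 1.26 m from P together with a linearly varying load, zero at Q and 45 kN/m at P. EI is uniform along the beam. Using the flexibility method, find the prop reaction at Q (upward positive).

R_Q = 58.24 kN

Take the reaction at Q as the redundant and release it; the primary structure is a cantilever fixed at P.
Deflection at Q on the released cantilever, summing each load's contribution:
  point load 106.4 at a = 1.26: Pa²(3L − a)/(6EI) = 1029/EI
  triangular load, peak 45 at the fixed end: w₀L⁴/(30EI) = 37807/EI
  δ_0 = 38836/EI
Flexibility coefficient — unit upward force at Q: δ_{QQ} = L³/(3EI) = 666.8/EI.
The prop prevents deflection at Q: R_Q = δ_0/δ_{QQ} = 38836/666.8 = 58.24 kN.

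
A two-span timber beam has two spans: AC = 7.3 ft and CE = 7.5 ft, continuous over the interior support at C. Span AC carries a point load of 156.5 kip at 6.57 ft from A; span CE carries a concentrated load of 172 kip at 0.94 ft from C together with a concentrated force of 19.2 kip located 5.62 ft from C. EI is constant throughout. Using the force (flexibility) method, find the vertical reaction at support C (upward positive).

Insert a hinge at C; M_C is the redundant, and each span becomes simply supported.
Discontinuity in slope at C on the released structure — sum the simple-span end rotations:
  span AC: point load 156.5 at a = 6.57: Pab(L + a)/(6LEI) = 237.7/EI
  span CE: point load 172 at a = 0.94: Pab(L + b)/(6LEI) = 331.4/EI
  span CE: point load 19.2 at a = 5.62: Pab(L + b)/(6LEI) = 42.28/EI
  relative rotation θ_0 = (237.7 + 373.7)/EI = 611.4/EI
A unit hogging moment at C produces rotation L₁/(3EI) + L₂/(3EI) = 4.933/EI.
Compatibility: M_C·(L₁+L₂)/(3EI) = θ_0, giving M_C = 123.9 kip·ft (hogging).
Span AC, ΣM about A with M_C applied at C: R_C^{AC}·7.3 = 1028 + 123.9, so R_C^{AC} = 157.8 kip and R_A = 156.5 − 157.8 = -1.326 kip.
Span CE, ΣM about E: R_C^{CE}·7.5 = 1164 + 123.9, so R_C^{CE} = 171.8 kip and R_E = 191.2 − 171.8 = 19.42 kip.
R_C = 157.8 + 171.8 = 329.6 kip.

R_C = 329.6 kip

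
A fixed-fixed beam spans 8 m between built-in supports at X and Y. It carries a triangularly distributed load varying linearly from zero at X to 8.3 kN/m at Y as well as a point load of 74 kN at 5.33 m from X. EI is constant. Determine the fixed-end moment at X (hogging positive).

Take the two fixed-end moments M_X, M_Y as redundants; the released structure is the simple span XY.
On the primary (simply-supported) span, the end slopes from the loading are:
  at X: triangular load, peak 8.3: 7w₀L³/(360EI) = 82.63/EI
  at Y: triangular load, peak 8.3: w₀L³/(45EI) = 94.44/EI
  at X: point load 74 at a = 5.33: Pab(L + b)/(6LEI) = 234.1/EI
  at Y: point load 74 at a = 5.33: Pab(L + a)/(6LEI) = 292.5/EI
  θ_X0 = 316.7/EI,  θ_Y0 = 386.9/EI
Flexibility coefficients: a unit moment at one end gives L/(3EI) there and L/(6EI) at the far end, so f₁₁ = f₂₂ = 2.667/EI and f₁₂ = f₂₁ = 1.333/EI.
Compatibility — zero rotation at each built-in end:
  2.667 M_X + 1.333 M_Y = 316.7
  1.333 M_X + 2.667 M_Y = 386.9
Solving the pair gives M_X = 61.64 kN·m and M_Y = 114.3 kN·m (hogging).

M_X = 61.64 kN·m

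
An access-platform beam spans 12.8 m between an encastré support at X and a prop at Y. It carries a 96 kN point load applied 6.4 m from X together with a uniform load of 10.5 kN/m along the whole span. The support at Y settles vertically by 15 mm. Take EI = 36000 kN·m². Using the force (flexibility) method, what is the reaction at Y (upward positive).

R_Y = 79.63 kN

Remove the prop at Y; the released (primary) structure is a cantilever built in at X.
Primary-structure tip deflection at Y by superposition:
  point load 96 at a = 6.4: Pa²(3L − a)/(6EI) = 20972/EI
  UDL 10.5: wL⁴/(8EI) = 35232/EI
  δ_0 = 56204/EI
Flexibility coefficient — unit upward force at Y: δ_{YY} = L³/(3EI) = 699.1/EI.
With EI = 36000 kN·m²: δ_0 = 1.5612 m and δ_{YY} = 0.019418 m/kN.
Compatibility — the beam at Y must follow the support down by 0.015 m: δ_0 − R_Y·δ_{YY} = 0.015, so R_Y = (1.5612 − 0.015)/0.019418 = 79.63 kN.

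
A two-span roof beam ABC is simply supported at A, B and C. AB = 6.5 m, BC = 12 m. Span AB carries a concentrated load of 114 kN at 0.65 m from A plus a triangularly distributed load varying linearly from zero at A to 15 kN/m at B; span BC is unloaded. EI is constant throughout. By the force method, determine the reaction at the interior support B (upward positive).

Release continuity at B by inserting a hinge; the redundant is the internal moment M_B. The primary structure is two simply-supported spans AB and BC.
End slopes at the hinge B, treating each span as simply supported:
  span AB: point load 114 at a = 0.65: Pab(L + a)/(6LEI) = 79.47/EI
  span AB: triangular load, peak 15: w₀L³/(45EI) = 91.54/EI
  relative rotation θ_0 = (171 + 0)/EI = 171/EI
A unit hogging moment at B produces rotation L₁/(3EI) + L₂/(3EI) = 6.167/EI.
Slope continuity at B: θ_0 = M_B·6.167/EI, so M_B = 171/6.167 = 27.73 kN·m (hogging).
Span AB, ΣM about A with M_B applied at B: R_B^{AB}·6.5 = 285.4 + 27.73, so R_B^{AB} = 48.17 kN and R_A = 162.8 − 48.17 = 114.6 kN.
Span BC, ΣM about C: R_B^{BC}·12 = 0 + 27.73, so R_B^{BC} = 2.311 kN and R_C = 0 − 2.311 = -2.311 kN.
R_B = 48.17 + 2.311 = 50.48 kN.

R_B = 50.48 kN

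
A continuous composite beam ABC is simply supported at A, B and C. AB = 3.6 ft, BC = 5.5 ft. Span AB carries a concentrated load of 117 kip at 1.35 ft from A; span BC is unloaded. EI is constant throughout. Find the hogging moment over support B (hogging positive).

Release continuity at B by inserting a hinge; the redundant is the internal moment M_B. The primary structure is two simply-supported spans AB and BC.
End slopes at the hinge B, treating each span as simply supported:
  span AB: point load 117 at a = 1.35: Pab(L + a)/(6LEI) = 81.44/EI
  relative rotation θ_0 = (81.44 + 0)/EI = 81.44/EI
A unit hogging moment at B produces rotation L₁/(3EI) + L₂/(3EI) = 3.033/EI.
Compatibility: M_B·(L₁+L₂)/(3EI) = θ_0, giving M_B = 26.85 kip·ft (hogging).

M_B = 26.85 kip·ft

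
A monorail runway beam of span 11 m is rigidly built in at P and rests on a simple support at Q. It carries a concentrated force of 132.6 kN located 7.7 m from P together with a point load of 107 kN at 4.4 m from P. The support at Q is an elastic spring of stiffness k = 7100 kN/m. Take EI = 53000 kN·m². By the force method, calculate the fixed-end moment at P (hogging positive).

Take the reaction at Q as the redundant and release it; the primary structure is a cantilever fixed at P.
Free-end deflection of the primary structure under the applied loading (downward +):
  point load 132.6 at a = 7.7: Pa²(3L − a)/(6EI) = 33151/EI
  point load 107 at a = 4.4: Pa²(3L − a)/(6EI) = 9874/EI
  δ_0 = 43025/EI
Tip deflection under a unit load at Q: L³/(3EI) = 443.7/EI.
With EI = 53000 kN·m²: δ_0 = 0.81179 m and δ_{QQ} = 0.008371 m/kN.
Compatibility — the spring shortens by R_Q/k under the reaction it provides: δ_0 − R_Q·δ_{QQ} = R_Q/k. With 1/k = 0.000141 m/kN, R_Q = δ_0 / (δ_{QQ} + 1/k) = 0.81179 / (0.008371 + 0.000141) = 95.37 kN.
Moment equilibrium about P: M_P = Σ(load moments about P) − R_Q·L = 1492 − 95.37×11 = 442.7 kN·m.

M_P = 442.7 kN·m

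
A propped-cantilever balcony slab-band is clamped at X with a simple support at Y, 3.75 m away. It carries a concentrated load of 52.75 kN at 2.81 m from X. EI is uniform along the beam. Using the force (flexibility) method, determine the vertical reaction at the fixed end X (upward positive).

Choose R_Y as the redundant. The primary structure is the cantilever fixed at X.
Free-end deflection of the primary structure under the applied loading (downward +):
  point load 52.75 at a = 2.81: Pa²(3L − a)/(6EI) = 585.9/EI
Tip deflection under a unit load at Y: L³/(3EI) = 17.58/EI.
The prop prevents deflection at Y: R_Y = δ_0/δ_{YY} = 585.9/17.58 = 33.33 kN.
Vertical equilibrium: R_X = ΣP − R_Y = 52.75 − 33.33 = 19.42 kN.

R_X = 19.42 kN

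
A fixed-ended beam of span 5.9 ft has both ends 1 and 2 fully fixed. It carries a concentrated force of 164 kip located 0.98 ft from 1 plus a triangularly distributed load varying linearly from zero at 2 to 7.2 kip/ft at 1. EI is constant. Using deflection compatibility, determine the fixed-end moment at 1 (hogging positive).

Take the two fixed-end moments M_1, M_2 as redundants; the released structure is the simple span 12.
On the primary (simply-supported) span, the end slopes from the loading are:
  at 1: point load 164 at a = 0.98: Pab(L + b)/(6LEI) = 241.7/EI
  at 2: point load 164 at a = 0.98: Pab(L + a)/(6LEI) = 153.7/EI
  at 1: triangular load, peak 7.2: w₀L³/(45EI) = 32.86/EI
  at 2: triangular load, peak 7.2: 7w₀L³/(360EI) = 28.75/EI
  θ_10 = 274.6/EI,  θ_20 = 182.4/EI
Flexibility coefficients: a unit moment at one end gives L/(3EI) there and L/(6EI) at the far end, so f₁₁ = f₂₂ = 1.967/EI and f₁₂ = f₂₁ = 0.9833/EI.
Compatibility — zero rotation at each built-in end:
  1.967 M_1 + 0.9833 M_2 = 274.6
  0.9833 M_1 + 1.967 M_2 = 182.4
Solving the pair gives M_1 = 124.3 kip·ft and M_2 = 30.62 kip·ft (hogging).

M_1 = 124.3 kip·ft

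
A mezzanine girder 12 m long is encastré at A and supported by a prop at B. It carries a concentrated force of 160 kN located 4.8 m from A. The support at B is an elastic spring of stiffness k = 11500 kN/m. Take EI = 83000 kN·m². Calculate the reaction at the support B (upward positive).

R_B = 32.87 kN

Take the reaction at B as the redundant and release it; the primary structure is a cantilever fixed at A.
Free-end deflection of the primary structure under the applied loading (downward +):
  point load 160 at a = 4.8: Pa²(3L − a)/(6EI) = 19169/EI
Flexibility coefficient — unit upward force at B: δ_{BB} = L³/(3EI) = 576/EI.
With EI = 83000 kN·m²: δ_0 = 0.23096 m and δ_{BB} = 0.00694 m/kN.
Compatibility — the spring shortens by R_B/k under the reaction it provides: δ_0 − R_B·δ_{BB} = R_B/k. With 1/k = 0.000087 m/kN, R_B = δ_0 / (δ_{BB} + 1/k) = 0.23096 / (0.00694 + 0.000087) = 32.87 kN.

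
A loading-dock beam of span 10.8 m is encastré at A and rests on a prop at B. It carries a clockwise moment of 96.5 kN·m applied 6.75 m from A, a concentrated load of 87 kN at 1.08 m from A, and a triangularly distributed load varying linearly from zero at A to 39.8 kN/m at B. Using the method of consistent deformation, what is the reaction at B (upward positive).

R_B = 131 kN

Remove the prop at B; the released (primary) structure is a cantilever built in at A.
Deflection at B on the released cantilever, summing each load's contribution:
  clockwise couple 96.5 at a = 6.75: M₀a(2L − a)/(2EI) = 4836/EI
  point load 87 at a = 1.08: Pa²(3L − a)/(6EI) = 529.7/EI
  triangular load, peak 39.8 at the free end: 11w₀L⁴/(120EI) = 49635/EI
  δ_0 = 55001/EI
Flexibility coefficient — unit upward force at B: δ_{BB} = L³/(3EI) = 419.9/EI.
The prop prevents deflection at B: R_B = δ_0/δ_{BB} = 55001/419.9 = 131 kN.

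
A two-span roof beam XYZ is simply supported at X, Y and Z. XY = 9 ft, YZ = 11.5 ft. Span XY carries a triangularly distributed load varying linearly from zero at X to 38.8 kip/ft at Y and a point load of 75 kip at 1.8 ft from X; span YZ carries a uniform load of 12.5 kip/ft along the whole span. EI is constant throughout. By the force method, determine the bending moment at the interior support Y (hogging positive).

Insert a hinge at Y; M_Y is the redundant, and each span becomes simply supported.
End slopes at the hinge Y, treating each span as simply supported:
  span XY: triangular load, peak 38.8: w₀L³/(45EI) = 628.6/EI
  span XY: point load 75 at a = 1.8: Pab(L + a)/(6LEI) = 194.4/EI
  span YZ: UDL 12.5: wL³/(24EI) = 792.1/EI
  relative rotation θ_0 = (823 + 792.1)/EI = 1615/EI
A unit hogging moment at Y produces rotation L₁/(3EI) + L₂/(3EI) = 6.833/EI.
Slope continuity at Y: θ_0 = M_Y·6.833/EI, so M_Y = 1615/6.833 = 236.4 kip·ft (hogging).

M_Y = 236.4 kip·ft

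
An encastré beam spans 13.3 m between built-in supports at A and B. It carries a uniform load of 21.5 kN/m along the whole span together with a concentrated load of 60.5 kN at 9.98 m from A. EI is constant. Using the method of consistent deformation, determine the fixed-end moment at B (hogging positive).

Release both end moments; the primary structure is a simply-supported span AB with redundants M_A and M_B.
Simple-span end rotations at A and B under the given loads:
  at A: UDL 21.5: wL³/(24EI) = 2108/EI
  at B: UDL 21.5: wL³/(24EI) = 2108/EI
  at A: point load 60.5 at a = 9.98: Pab(L + b)/(6LEI) = 417.5/EI
  at B: point load 60.5 at a = 9.98: Pab(L + a)/(6LEI) = 584.8/EI
  θ_A0 = 2525/EI,  θ_B0 = 2692/EI
Flexibility coefficients: a unit moment at one end gives L/(3EI) there and L/(6EI) at the far end, so f₁₁ = f₂₂ = 4.433/EI and f₁₂ = f₂₁ = 2.217/EI.
Compatibility — zero rotation at each built-in end:
  4.433 M_A + 2.217 M_B = 2525
  2.217 M_A + 4.433 M_B = 2692
Solving the pair gives M_A = 354.6 kN·m and M_B = 430 kN·m (hogging).

M_B = 430 kN·m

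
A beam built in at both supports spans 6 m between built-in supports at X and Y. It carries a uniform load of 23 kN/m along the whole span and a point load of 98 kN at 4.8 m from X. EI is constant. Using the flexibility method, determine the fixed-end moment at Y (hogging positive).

M_Y = 144.3 kN·m

Release both end moments; the primary structure is a simply-supported span XY with redundants M_X and M_Y.
On the primary (simply-supported) span, the end slopes from the loading are:
  at X: UDL 23: wL³/(24EI) = 207/EI
  at Y: UDL 23: wL³/(24EI) = 207/EI
  at X: point load 98 at a = 4.8: Pab(L + b)/(6LEI) = 112.9/EI
  at Y: point load 98 at a = 4.8: Pab(L + a)/(6LEI) = 169.3/EI
  θ_X0 = 319.9/EI,  θ_Y0 = 376.3/EI
Flexibility coefficients: a unit moment at one end gives L/(3EI) there and L/(6EI) at the far end, so f₁₁ = f₂₂ = 2/EI and f₁₂ = f₂₁ = 1/EI.
Compatibility — zero rotation at each built-in end:
  2 M_X + 1 M_Y = 319.9
  1 M_X + 2 M_Y = 376.3
Solving the pair gives M_X = 87.82 kN·m and M_Y = 144.3 kN·m (hogging).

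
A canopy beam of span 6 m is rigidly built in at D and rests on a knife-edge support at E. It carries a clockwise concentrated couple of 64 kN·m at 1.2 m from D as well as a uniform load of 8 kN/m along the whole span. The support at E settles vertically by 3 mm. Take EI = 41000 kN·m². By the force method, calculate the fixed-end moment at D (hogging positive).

M_D = 75.69 kN·m

Remove the prop at E; the released (primary) structure is a cantilever built in at D.
Free-end deflection of the primary structure under the applied loading (downward +):
  clockwise couple 64 at a = 1.2: M₀a(2L − a)/(2EI) = 414.7/EI
  UDL 8: wL⁴/(8EI) = 1296/EI
  δ_0 = 1711/EI
Tip deflection under a unit load at E: L³/(3EI) = 72/EI.
With EI = 41000 kN·m²: δ_0 = 0.041725 m and δ_{EE} = 0.001756 m/kN.
Compatibility — the beam at E must follow the support down by 0.003 m: δ_0 − R_E·δ_{EE} = 0.003, so R_E = (0.041725 − 0.003)/0.001756 = 22.05 kN.
Moment equilibrium about D: M_D = Σ(load moments about D) − R_E·L = 208 − 22.05×6 = 75.69 kN·m.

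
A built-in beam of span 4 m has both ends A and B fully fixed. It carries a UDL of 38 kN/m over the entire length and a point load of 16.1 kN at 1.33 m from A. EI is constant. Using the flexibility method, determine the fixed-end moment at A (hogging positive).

M_A = 60.21 kN·m

Take the two fixed-end moments M_A, M_B as redundants; the released structure is the simple span AB.
Simple-span end rotations at A and B under the given loads:
  at A: UDL 38: wL³/(24EI) = 101.3/EI
  at B: UDL 38: wL³/(24EI) = 101.3/EI
  at A: point load 16.1 at a = 1.33: Pab(L + b)/(6LEI) = 15.89/EI
  at B: point load 16.1 at a = 1.33: Pab(L + a)/(6LEI) = 12.7/EI
  θ_A0 = 117.2/EI,  θ_B0 = 114/EI
Flexibility coefficients: a unit moment at one end gives L/(3EI) there and L/(6EI) at the far end, so f₁₁ = f₂₂ = 1.333/EI and f₁₂ = f₂₁ = 0.6667/EI.
Compatibility — zero rotation at each built-in end:
  1.333 M_A + 0.6667 M_B = 117.2
  0.6667 M_A + 1.333 M_B = 114
Solving the pair gives M_A = 60.21 kN·m and M_B = 55.42 kN·m (hogging).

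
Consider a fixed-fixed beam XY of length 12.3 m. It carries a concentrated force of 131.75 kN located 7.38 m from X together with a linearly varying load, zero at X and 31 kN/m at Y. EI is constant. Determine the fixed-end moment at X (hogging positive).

M_X = 311.9 kN·m

Take the two fixed-end moments M_X, M_Y as redundants; the released structure is the simple span XY.
On the primary (simply-supported) span, the end slopes from the loading are:
  at X: point load 131.75 at a = 7.38: Pab(L + b)/(6LEI) = 1116/EI
  at Y: point load 131.75 at a = 7.38: Pab(L + a)/(6LEI) = 1276/EI
  at X: triangular load, peak 31: 7w₀L³/(360EI) = 1122/EI
  at Y: triangular load, peak 31: w₀L³/(45EI) = 1282/EI
  θ_X0 = 2238/EI,  θ_Y0 = 2558/EI
Flexibility coefficients: a unit moment at one end gives L/(3EI) there and L/(6EI) at the far end, so f₁₁ = f₂₂ = 4.1/EI and f₁₂ = f₂₁ = 2.05/EI.
Compatibility — zero rotation at each built-in end:
  4.1 M_X + 2.05 M_Y = 2238
  2.05 M_X + 4.1 M_Y = 2558
Solving the pair gives M_X = 311.9 kN·m and M_Y = 467.9 kN·m (hogging).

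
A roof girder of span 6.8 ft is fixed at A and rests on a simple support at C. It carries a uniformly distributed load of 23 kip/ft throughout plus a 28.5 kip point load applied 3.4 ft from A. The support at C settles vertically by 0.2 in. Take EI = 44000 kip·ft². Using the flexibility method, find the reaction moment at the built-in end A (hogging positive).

M_A = 216.9 kip·ft

Remove the prop at C; the released (primary) structure is a cantilever built in at A.
Deflection at C on the released cantilever, summing each load's contribution:
  UDL 23: wL⁴/(8EI) = 6147/EI
  point load 28.5 at a = 3.4: Pa²(3L − a)/(6EI) = 933.5/EI
  δ_0 = 7081/EI
Flexibility coefficient — unit upward force at C: δ_{CC} = L³/(3EI) = 104.8/EI.
With EI = 44000 kip·ft²: δ_0 = 0.16092 ft and δ_{CC} = 0.002382 ft/kip.
Compatibility — the beam at C must follow the support down by 0.01667 ft: δ_0 − R_C·δ_{CC} = 0.01667, so R_C = (0.16092 − 0.01667)/0.002382 = 60.56 kip.
Moment equilibrium about A: M_A = Σ(load moments about A) − R_C·L = 628.7 − 60.56×6.8 = 216.9 kip·ft.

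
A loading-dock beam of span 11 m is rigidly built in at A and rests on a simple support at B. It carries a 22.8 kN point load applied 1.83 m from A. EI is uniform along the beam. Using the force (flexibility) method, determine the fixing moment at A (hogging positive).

Choose R_B as the redundant. The primary structure is the cantilever fixed at A.
Downward deflection at the released point B due to the loads:
  point load 22.8 at a = 1.83: Pa²(3L − a)/(6EI) = 396.7/EI
Flexibility coefficient — unit upward force at B: δ_{BB} = L³/(3EI) = 443.7/EI.
The prop prevents deflection at B: R_B = δ_0/δ_{BB} = 396.7/443.7 = 0.8941 kN.
Moment equilibrium about A: M_A = Σ(load moments about A) − R_B·L = 41.72 − 0.8941×11 = 31.89 kN·m.

M_A = 31.89 kN·m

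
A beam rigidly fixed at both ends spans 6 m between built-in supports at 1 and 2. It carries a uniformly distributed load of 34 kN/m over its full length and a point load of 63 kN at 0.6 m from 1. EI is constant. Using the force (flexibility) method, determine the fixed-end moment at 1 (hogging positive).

Take the two fixed-end moments M_1, M_2 as redundants; the released structure is the simple span 12.
End rotations of the released simple span under the applied load (×1/EI):
  at 1: UDL 34: wL³/(24EI) = 306/EI
  at 2: UDL 34: wL³/(24EI) = 306/EI
  at 1: point load 63 at a = 0.6: Pab(L + b)/(6LEI) = 64.64/EI
  at 2: point load 63 at a = 0.6: Pab(L + a)/(6LEI) = 37.42/EI
  θ_10 = 370.6/EI,  θ_20 = 343.4/EI
Flexibility coefficients: a unit moment at one end gives L/(3EI) there and L/(6EI) at the far end, so f₁₁ = f₂₂ = 2/EI and f₁₂ = f₂₁ = 1/EI.
Compatibility — zero rotation at each built-in end:
  2 M_1 + 1 M_2 = 370.6
  1 M_1 + 2 M_2 = 343.4
Solving the pair gives M_1 = 132.6 kN·m and M_2 = 105.4 kN·m (hogging).

M_1 = 132.6 kN·m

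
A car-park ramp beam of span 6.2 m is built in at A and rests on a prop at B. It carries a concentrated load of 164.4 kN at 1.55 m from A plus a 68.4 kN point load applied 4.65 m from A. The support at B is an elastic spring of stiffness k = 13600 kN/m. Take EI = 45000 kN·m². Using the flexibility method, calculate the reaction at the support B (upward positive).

R_B = 55.12 kN

Choose R_B as the redundant. The primary structure is the cantilever fixed at A.
Free-end deflection of the primary structure under the applied loading (downward +):
  point load 164.4 at a = 1.55: Pa²(3L − a)/(6EI) = 1122/EI
  point load 68.4 at a = 4.65: Pa²(3L − a)/(6EI) = 3439/EI
  δ_0 = 4561/EI
Flexibility coefficient — unit upward force at B: δ_{BB} = L³/(3EI) = 79.44/EI.
With EI = 45000 kN·m²: δ_0 = 0.10136 m and δ_{BB} = 0.001765 m/kN.
Compatibility — the spring shortens by R_B/k under the reaction it provides: δ_0 − R_B·δ_{BB} = R_B/k. With 1/k = 0.000074 m/kN, R_B = δ_0 / (δ_{BB} + 1/k) = 0.10136 / (0.001765 + 0.000074) = 55.12 kN.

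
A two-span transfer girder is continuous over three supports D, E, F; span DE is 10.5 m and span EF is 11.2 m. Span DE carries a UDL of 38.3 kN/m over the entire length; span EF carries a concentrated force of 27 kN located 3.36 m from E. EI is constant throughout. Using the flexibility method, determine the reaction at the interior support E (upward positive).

Take M_E as the redundant. Released structure: two simple spans DE and EF with a hinge at E.
End slopes at the hinge E, treating each span as simply supported:
  span DE: UDL 38.3: wL³/(24EI) = 1847/EI
  span EF: point load 27 at a = 3.36: Pab(L + b)/(6LEI) = 201.5/EI
  relative rotation θ_0 = (1847 + 201.5)/EI = 2049/EI
A unit hogging moment at E produces rotation L₁/(3EI) + L₂/(3EI) = 7.233/EI.
Compatibility: M_E·(L₁+L₂)/(3EI) = θ_0, giving M_E = 283.3 kN·m (hogging).
Span DE, ΣM about D with M_E applied at E: R_E^{DE}·10.5 = 2111 + 283.3, so R_E^{DE} = 228.1 kN and R_D = 402.1 − 228.1 = 174.1 kN.
Span EF, ΣM about F: R_E^{EF}·11.2 = 211.7 + 283.3, so R_E^{EF} = 44.19 kN and R_F = 27 − 44.19 = -17.19 kN.
R_E = 228.1 + 44.19 = 272.2 kN.

R_E = 272.2 kN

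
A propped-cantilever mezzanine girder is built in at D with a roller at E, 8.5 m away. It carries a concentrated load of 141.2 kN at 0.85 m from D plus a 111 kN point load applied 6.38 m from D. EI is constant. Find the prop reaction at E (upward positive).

Remove the prop at E; the released (primary) structure is a cantilever built in at D.
Deflection at E on the released cantilever, summing each load's contribution:
  point load 141.2 at a = 0.85: Pa²(3L − a)/(6EI) = 419.1/EI
  point load 111 at a = 6.38: Pa²(3L − a)/(6EI) = 14398/EI
  δ_0 = 14817/EI
Flexibility coefficient — unit upward force at E: δ_{EE} = L³/(3EI) = 204.7/EI.
The prop prevents deflection at E: R_E = δ_0/δ_{EE} = 14817/204.7 = 72.38 kN.

R_E = 72.38 kN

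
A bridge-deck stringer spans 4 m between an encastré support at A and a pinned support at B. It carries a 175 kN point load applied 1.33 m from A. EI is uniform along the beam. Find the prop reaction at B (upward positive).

Take the reaction at B as the redundant and release it; the primary structure is a cantilever fixed at A.
Primary-structure tip deflection at B by superposition:
  point load 175 at a = 1.33: Pa²(3L − a)/(6EI) = 550.5/EI
Flexibility coefficient — unit upward force at B: δ_{BB} = L³/(3EI) = 21.33/EI.
Compatibility at B: δ_0 − R_B·δ_{BB} = 0, so R_B = 550.5/21.33 = 25.8 kN.

R_B = 25.8 kN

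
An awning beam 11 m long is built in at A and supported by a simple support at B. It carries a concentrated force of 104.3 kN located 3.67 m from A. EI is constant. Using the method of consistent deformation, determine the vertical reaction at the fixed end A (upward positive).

R_A = 88.82 kN

Remove the prop at B; the released (primary) structure is a cantilever built in at A.
Deflection at B on the released cantilever, summing each load's contribution:
  point load 104.3 at a = 3.67: Pa²(3L − a)/(6EI) = 6867/EI
Flexibility coefficient — unit upward force at B: δ_{BB} = L³/(3EI) = 443.7/EI.
Compatibility at B: δ_0 − R_B·δ_{BB} = 0, so R_B = 6867/443.7 = 15.48 kN.
Vertical equilibrium: R_A = ΣP − R_B = 104.3 − 15.48 = 88.82 kN.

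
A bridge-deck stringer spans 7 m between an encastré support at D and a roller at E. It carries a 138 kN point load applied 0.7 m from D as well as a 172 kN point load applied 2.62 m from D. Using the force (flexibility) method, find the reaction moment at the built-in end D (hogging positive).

M_D = 311.8 kN·m

Release the roller at E. Primary structure: cantilever fixed at D.
Primary-structure tip deflection at E by superposition:
  point load 138 at a = 0.7: Pa²(3L − a)/(6EI) = 228.8/EI
  point load 172 at a = 2.62: Pa²(3L − a)/(6EI) = 3617/EI
  δ_0 = 3846/EI
Tip deflection under a unit load at E: L³/(3EI) = 114.3/EI.
The prop prevents deflection at E: R_E = δ_0/δ_{EE} = 3846/114.3 = 33.63 kN.
Moment equilibrium about D: M_D = Σ(load moments about D) − R_E·L = 547.2 − 33.63×7 = 311.8 kN·m.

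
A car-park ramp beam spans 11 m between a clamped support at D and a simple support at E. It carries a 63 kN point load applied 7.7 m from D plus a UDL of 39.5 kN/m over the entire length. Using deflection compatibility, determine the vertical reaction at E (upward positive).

Choose R_E as the redundant. The primary structure is the cantilever fixed at D.
Primary-structure tip deflection at E by superposition:
  point load 63 at a = 7.7: Pa²(3L − a)/(6EI) = 15750/EI
  UDL 39.5: wL⁴/(8EI) = 72290/EI
  δ_0 = 88040/EI
Tip deflection under a unit load at E: L³/(3EI) = 443.7/EI.
The prop prevents deflection at E: R_E = δ_0/δ_{EE} = 88040/443.7 = 198.4 kN.

R_E = 198.4 kN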